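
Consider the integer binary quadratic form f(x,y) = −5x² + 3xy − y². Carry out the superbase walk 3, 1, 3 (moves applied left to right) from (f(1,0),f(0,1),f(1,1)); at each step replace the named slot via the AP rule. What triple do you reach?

start (-5,-1,-3) = (f(1,0),f(0,1),f(1,1))
replace slot 3: 2·((-5)+(-1)) − (-3) = -9 → (-5,-1,-9)
replace slot 1: 2·((-1)+(-9)) − (-5) = -15 → (-15,-1,-9)
replace slot 3: 2·((-15)+(-1)) − (-9) = -23 → (-15,-1,-23)

-15,-1,-23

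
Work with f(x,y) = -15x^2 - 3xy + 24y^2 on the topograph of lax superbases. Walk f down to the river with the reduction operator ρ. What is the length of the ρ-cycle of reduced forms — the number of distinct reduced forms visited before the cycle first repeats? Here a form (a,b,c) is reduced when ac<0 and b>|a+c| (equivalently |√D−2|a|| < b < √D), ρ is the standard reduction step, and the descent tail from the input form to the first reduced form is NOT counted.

D = 1449, ⌊√D⌋ = 38
descent: ρ → (24,3,-15)
descent: ρ → (-15,27,12)  [lands on river]
river: ρ → (12,21,-21)
river: ρ → (-21,21,12)
river: ρ → (12,27,-15)
river: ρ → (-15,33,6)
river: ρ → (6,27,-30)
river: ρ → (-30,33,3)
river: ρ → (3,33,-30)
river: ρ → (-30,27,6)
river: ρ → (6,33,-15)
ρ-cycle length = 10 (tail of 2 descent steps not counted)

10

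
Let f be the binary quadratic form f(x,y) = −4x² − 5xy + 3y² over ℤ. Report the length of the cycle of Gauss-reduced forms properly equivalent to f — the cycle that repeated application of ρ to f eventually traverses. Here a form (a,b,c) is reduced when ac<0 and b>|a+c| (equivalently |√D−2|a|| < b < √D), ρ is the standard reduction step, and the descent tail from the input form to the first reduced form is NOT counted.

D = 73, ⌊√D⌋ = 8
descent: ρ → (3,5,-4)  [lands on river]
river: ρ → (-4,3,4)
river: ρ → (4,5,-3)
river: ρ → (-3,7,2)
river: ρ → (2,5,-6)
river: ρ → (-6,7,1)
river: ρ → (1,7,-6)
river: ρ → (-6,5,2)
river: ρ → (2,7,-3)
river: ρ → (-3,5,4)
river: ρ → (4,3,-4)
river: ρ → (-4,5,3)
river: ρ → (3,7,-2)
river: ρ → (-2,5,6)
river: ρ → (6,7,-1)
river: ρ → (-1,7,6)
river: ρ → (6,5,-2)
river: ρ → (-2,7,3)
ρ-cycle length = 18 (tail of 1 descent step not counted)

18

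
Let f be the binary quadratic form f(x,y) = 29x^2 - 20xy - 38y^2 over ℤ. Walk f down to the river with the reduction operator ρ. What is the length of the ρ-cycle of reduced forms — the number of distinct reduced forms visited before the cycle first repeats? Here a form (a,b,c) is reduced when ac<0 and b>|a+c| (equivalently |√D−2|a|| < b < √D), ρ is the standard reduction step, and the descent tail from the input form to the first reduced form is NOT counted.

D = 4808, ⌊√D⌋ = 69
descent: ρ → (-38,20,29)  [lands on river]
river: ρ → (29,38,-29)
river: ρ → (-29,20,38)
river: ρ → (38,56,-11)
river: ρ → (-11,54,43)
river: ρ → (43,32,-22)
river: ρ → (-22,56,19)
river: ρ → (19,58,-19)
river: ρ → (-19,56,22)
river: ρ → (22,32,-43)
river: ρ → (-43,54,11)
river: ρ → (11,56,-38)
ρ-cycle length = 12 (tail of 1 descent step not counted)

12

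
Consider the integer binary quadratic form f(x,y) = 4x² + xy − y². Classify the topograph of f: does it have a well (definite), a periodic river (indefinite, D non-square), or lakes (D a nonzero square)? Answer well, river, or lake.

D = b²−4ac = 1² − 4·4·(-1) = 17
D > 0 non-square ⇒ indefinite ⇒ periodic river

river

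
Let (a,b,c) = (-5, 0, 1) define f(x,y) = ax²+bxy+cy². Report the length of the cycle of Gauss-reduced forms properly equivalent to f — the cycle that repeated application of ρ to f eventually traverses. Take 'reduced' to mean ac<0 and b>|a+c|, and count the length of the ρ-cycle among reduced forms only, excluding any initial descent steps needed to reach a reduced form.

D = 20, ⌊√D⌋ = 4
descent: ρ → (1,4,-1)  [lands on river]
river: ρ → (-1,4,1)
ρ-cycle length = 2 (tail of 1 descent step not counted)

2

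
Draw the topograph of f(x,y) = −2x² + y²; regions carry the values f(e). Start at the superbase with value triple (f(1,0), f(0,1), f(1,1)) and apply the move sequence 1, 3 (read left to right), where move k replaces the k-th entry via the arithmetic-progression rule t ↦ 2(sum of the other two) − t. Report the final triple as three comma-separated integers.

start (-2,1,-1) = (f(1,0),f(0,1),f(1,1))
replace slot 1: 2·(1+(-1)) − (-2) = 2 → (2,1,-1)
replace slot 3: 2·(2+1) − (-1) = 7 → (2,1,7)

2,1,7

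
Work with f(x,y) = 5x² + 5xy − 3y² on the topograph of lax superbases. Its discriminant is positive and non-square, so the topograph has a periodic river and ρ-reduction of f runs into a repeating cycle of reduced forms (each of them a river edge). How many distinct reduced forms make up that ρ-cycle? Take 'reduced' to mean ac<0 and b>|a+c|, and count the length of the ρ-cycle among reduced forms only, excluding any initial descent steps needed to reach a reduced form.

D = 85, ⌊√D⌋ = 9
river: ρ → (-3,7,3)
river: ρ → (3,5,-5)
river: ρ → (-5,5,3)
river: ρ → (3,7,-3)
river: ρ → (-3,5,5)
river: ρ → (5,5,-3)
ρ-cycle length = 6 (tail of 0 descent steps not counted)

6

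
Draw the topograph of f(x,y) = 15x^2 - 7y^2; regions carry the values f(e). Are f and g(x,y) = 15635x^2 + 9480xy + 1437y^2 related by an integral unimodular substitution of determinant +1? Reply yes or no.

D₁ = 420, D₂ = 420
river cycle of f (length 4): (-7, 14, 8), (8, 18, -3), (-3, 18, 8), (8, 14, -7)
river cycle of g (length 4): (-7, 14, 8), (8, 18, -3), (-3, 18, 8), (8, 14, -7)
cycles coincide ⇒ equivalent

yes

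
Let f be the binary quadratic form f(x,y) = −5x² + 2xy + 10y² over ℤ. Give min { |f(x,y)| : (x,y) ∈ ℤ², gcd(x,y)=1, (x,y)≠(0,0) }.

descent: ρ → (10,-2,-5)
descent: ρ → (-5,12,3)  [lands on river]
river: ρ → (3,12,-5)
river: ρ → (-5,8,7)
river: ρ → (7,6,-6)
river: ρ → (-6,6,7)
river: ρ → (7,8,-5)
closes: descent 2, river 6
min |a| on river = 3

3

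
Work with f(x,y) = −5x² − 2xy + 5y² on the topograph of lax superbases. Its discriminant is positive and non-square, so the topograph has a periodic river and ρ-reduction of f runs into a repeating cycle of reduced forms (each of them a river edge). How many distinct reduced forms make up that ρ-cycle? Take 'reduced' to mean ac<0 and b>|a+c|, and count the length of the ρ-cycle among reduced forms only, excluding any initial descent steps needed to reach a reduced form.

D = 104, ⌊√D⌋ = 10
descent: ρ → (5,2,-5)  [lands on river]
river: ρ → (-5,8,2)
river: ρ → (2,8,-5)
river: ρ → (-5,2,5)
river: ρ → (5,8,-2)
river: ρ → (-2,8,5)
ρ-cycle length = 6 (tail of 1 descent step not counted)

6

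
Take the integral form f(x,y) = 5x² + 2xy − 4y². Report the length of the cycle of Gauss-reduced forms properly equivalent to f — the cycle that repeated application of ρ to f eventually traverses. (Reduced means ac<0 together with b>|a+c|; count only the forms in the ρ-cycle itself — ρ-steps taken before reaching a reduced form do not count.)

D = 84, ⌊√D⌋ = 9
river: ρ → (-4,6,3)
river: ρ → (3,6,-4)
river: ρ → (-4,2,5)
river: ρ → (5,8,-1)
river: ρ → (-1,8,5)
river: ρ → (5,2,-4)
ρ-cycle length = 6 (tail of 0 descent steps not counted)

6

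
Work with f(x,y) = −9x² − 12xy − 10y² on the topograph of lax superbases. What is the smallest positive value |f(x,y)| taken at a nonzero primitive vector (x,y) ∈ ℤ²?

translate: b→-6 (≡12 mod 18), so (9,12,10)→(9,-6,7)
flip: (9,-6,7)→(7,6,9)
reduced (well bottom): (7,6,9) with a≤c, −a<b≤a
well minimum |f| = |-7| = 7 (negative-definite)

7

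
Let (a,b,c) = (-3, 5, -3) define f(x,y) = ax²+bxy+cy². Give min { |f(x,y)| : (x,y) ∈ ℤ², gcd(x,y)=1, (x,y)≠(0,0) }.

translate: b→1 (≡-5 mod 6), so (3,-5,3)→(3,1,1)
flip: (3,1,1)→(1,-1,3)
translate: b→1 (≡-1 mod 2), so (1,-1,3)→(1,1,3)
reduced (well bottom): (1,1,3) with a≤c, −a<b≤a
well minimum |f| = |-1| = 1 (negative-definite)

1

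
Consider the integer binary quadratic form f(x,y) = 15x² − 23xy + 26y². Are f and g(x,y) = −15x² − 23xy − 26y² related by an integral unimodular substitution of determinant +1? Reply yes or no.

D₁ = -1031, D₂ = -1031
f: translate: b→7 (≡-23 mod 30), so (15,-23,26)→(15,7,18)
f: reduced (well bottom): (15,7,18) with a≤c, −a<b≤a
g is negative-definite; reduce −g:
−g: translate: b→-7 (≡23 mod 30), so (15,23,26)→(15,-7,18)
−g: reduced (well bottom): (15,-7,18) with a≤c, −a<b≤a
flip sign back: reduced form of g is (-15,7,-18)
reduced forms (15, 7, 18) vs (-15, 7, -18) ⇒ inequivalent

no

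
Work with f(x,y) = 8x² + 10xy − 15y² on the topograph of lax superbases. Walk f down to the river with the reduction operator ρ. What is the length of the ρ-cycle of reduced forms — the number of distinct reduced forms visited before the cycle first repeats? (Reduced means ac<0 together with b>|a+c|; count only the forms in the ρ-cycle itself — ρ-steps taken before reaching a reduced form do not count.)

D = 580, ⌊√D⌋ = 24
river: ρ → (-15,20,3)
river: ρ → (3,22,-8)
river: ρ → (-8,10,15)
river: ρ → (15,20,-3)
river: ρ → (-3,22,8)
river: ρ → (8,10,-15)
ρ-cycle length = 6 (tail of 0 descent steps not counted)

6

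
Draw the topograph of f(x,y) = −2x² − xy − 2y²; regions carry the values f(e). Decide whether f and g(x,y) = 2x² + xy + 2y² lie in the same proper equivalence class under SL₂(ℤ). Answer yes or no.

D₁ = -15, D₂ = -15
f is negative-definite; reduce −f:
−f: reduced (well bottom): (2,1,2) with a≤c, −a<b≤a
flip sign back: reduced form of f is (-2,-1,-2)
g: reduced (well bottom): (2,1,2) with a≤c, −a<b≤a
reduced forms (-2, -1, -2) vs (2, 1, 2) ⇒ inequivalent

no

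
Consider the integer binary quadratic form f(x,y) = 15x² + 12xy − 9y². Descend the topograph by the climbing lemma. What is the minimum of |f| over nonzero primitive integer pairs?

river: ρ → (-9,24,3)
river: ρ → (3,24,-9)
river: ρ → (-9,12,15)
river: ρ → (15,18,-6)
river: ρ → (-6,18,15)
river: ρ → (15,12,-9)
closes: descent 0, river 6
min |a| on river = 3

3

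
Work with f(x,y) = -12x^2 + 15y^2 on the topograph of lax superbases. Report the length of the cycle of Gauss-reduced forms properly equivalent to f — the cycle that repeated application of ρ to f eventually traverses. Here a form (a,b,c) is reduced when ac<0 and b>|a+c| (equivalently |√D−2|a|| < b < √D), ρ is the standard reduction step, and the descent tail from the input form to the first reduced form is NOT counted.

D = 720, ⌊√D⌋ = 26
descent: ρ → (15,0,-12)
descent: ρ → (-12,24,3)  [lands on river]
river: ρ → (3,24,-12)
ρ-cycle length = 2 (tail of 2 descent steps not counted)

2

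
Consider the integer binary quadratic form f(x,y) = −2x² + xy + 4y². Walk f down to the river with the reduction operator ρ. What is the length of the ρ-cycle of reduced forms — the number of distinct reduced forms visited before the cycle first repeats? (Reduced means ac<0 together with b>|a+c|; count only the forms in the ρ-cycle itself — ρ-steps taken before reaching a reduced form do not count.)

D = 33, ⌊√D⌋ = 5
descent: ρ → (4,-1,-2)
descent: ρ → (-2,5,1)  [lands on river]
river: ρ → (1,5,-2)
river: ρ → (-2,3,3)
river: ρ → (3,3,-2)
ρ-cycle length = 4 (tail of 2 descent steps not counted)

4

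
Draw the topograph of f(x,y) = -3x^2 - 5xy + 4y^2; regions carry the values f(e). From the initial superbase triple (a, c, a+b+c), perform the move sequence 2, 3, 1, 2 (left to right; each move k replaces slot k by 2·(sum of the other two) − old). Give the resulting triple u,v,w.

start (-3,4,-4) = (f(1,0),f(0,1),f(1,1))
replace slot 2: 2·((-3)+(-4)) − 4 = -18 → (-3,-18,-4)
replace slot 3: 2·((-3)+(-18)) − (-4) = -38 → (-3,-18,-38)
replace slot 1: 2·((-18)+(-38)) − (-3) = -109 → (-109,-18,-38)
replace slot 2: 2·((-109)+(-38)) − (-18) = -276 → (-109,-276,-38)

-109,-276,-38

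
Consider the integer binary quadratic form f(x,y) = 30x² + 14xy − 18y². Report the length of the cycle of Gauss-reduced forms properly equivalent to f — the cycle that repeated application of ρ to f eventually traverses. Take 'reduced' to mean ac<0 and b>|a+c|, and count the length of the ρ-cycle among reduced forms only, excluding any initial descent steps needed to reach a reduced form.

D = 2356, ⌊√D⌋ = 48
river: ρ → (-18,22,26)
river: ρ → (26,30,-14)
river: ρ → (-14,26,30)
river: ρ → (30,34,-10)
river: ρ → (-10,46,6)
river: ρ → (6,38,-38)
river: ρ → (-38,38,6)
river: ρ → (6,46,-10)
river: ρ → (-10,34,30)
river: ρ → (30,26,-14)
river: ρ → (-14,30,26)
river: ρ → (26,22,-18)
river: ρ → (-18,14,30)
river: ρ → (30,46,-2)
river: ρ → (-2,46,30)
river: ρ → (30,14,-18)
ρ-cycle length = 16 (tail of 0 descent steps not counted)

16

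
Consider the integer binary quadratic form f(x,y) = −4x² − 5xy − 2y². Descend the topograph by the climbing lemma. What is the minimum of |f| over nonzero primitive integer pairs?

translate: b→-3 (≡5 mod 8), so (4,5,2)→(4,-3,1)
flip: (4,-3,1)→(1,3,4)
translate: b→1 (≡3 mod 2), so (1,3,4)→(1,1,2)
reduced (well bottom): (1,1,2) with a≤c, −a<b≤a
well minimum |f| = |-1| = 1 (negative-definite)

1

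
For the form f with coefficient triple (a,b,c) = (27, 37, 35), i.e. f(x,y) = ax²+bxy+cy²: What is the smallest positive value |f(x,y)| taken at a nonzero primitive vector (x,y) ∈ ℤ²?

translate: b→-17 (≡37 mod 54), so (27,37,35)→(27,-17,25)
flip: (27,-17,25)→(25,17,27)
reduced (well bottom): (25,17,27) with a≤c, −a<b≤a
well minimum = a = 25

25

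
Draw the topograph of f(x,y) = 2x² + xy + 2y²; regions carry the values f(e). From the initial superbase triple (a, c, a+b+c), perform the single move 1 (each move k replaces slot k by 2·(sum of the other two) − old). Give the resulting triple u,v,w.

start (2,2,5) = (f(1,0),f(0,1),f(1,1))
replace slot 1: 2·(2+5) − 2 = 12 → (12,2,5)

12,2,5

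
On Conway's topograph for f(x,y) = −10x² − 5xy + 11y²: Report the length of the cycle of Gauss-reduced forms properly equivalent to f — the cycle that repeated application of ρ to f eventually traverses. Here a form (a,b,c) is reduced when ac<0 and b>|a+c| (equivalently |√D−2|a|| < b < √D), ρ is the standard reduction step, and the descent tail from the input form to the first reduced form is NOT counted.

D = 465, ⌊√D⌋ = 21
descent: ρ → (11,5,-10)  [lands on river]
river: ρ → (-10,15,6)
river: ρ → (6,21,-1)
river: ρ → (-1,21,6)
river: ρ → (6,15,-10)
river: ρ → (-10,5,11)
river: ρ → (11,17,-4)
river: ρ → (-4,15,15)
river: ρ → (15,15,-4)
river: ρ → (-4,17,11)
ρ-cycle length = 10 (tail of 1 descent step not counted)

10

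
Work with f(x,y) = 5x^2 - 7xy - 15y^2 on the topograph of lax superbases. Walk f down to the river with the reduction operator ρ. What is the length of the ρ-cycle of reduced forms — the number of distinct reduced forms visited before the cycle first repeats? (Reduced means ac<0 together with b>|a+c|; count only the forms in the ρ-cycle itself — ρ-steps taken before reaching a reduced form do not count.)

D = 349, ⌊√D⌋ = 18
descent: ρ → (-15,7,5)
descent: ρ → (5,13,-9)  [lands on river]
river: ρ → (-9,5,9)
river: ρ → (9,13,-5)
river: ρ → (-5,17,3)
river: ρ → (3,13,-15)
river: ρ → (-15,17,1)
river: ρ → (1,17,-15)
river: ρ → (-15,13,3)
river: ρ → (3,17,-5)
river: ρ → (-5,13,9)
river: ρ → (9,5,-9)
river: ρ → (-9,13,5)
river: ρ → (5,17,-3)
river: ρ → (-3,13,15)
river: ρ → (15,17,-1)
river: ρ → (-1,17,15)
river: ρ → (15,13,-3)
river: ρ → (-3,17,5)
ρ-cycle length = 18 (tail of 2 descent steps not counted)

18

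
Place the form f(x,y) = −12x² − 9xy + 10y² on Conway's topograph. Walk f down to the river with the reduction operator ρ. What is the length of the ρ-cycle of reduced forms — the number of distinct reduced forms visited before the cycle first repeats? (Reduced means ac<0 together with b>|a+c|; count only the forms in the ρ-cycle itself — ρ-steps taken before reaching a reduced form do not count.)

D = 561, ⌊√D⌋ = 23
descent: ρ → (10,9,-12)  [lands on river]
river: ρ → (-12,15,7)
river: ρ → (7,13,-14)
river: ρ → (-14,15,6)
river: ρ → (6,21,-5)
river: ρ → (-5,19,10)
river: ρ → (10,21,-3)
river: ρ → (-3,21,10)
river: ρ → (10,19,-5)
river: ρ → (-5,21,6)
river: ρ → (6,15,-14)
river: ρ → (-14,13,7)
river: ρ → (7,15,-12)
river: ρ → (-12,9,10)
river: ρ → (10,11,-11)
river: ρ → (-11,11,10)
ρ-cycle length = 16 (tail of 1 descent step not counted)

16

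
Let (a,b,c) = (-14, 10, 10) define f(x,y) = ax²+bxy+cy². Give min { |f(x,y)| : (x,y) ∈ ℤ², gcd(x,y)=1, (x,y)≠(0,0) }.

river: ρ → (10,10,-14)
river: ρ → (-14,18,6)
river: ρ → (6,18,-14)
river: ρ → (-14,10,10)
closes: descent 0, river 4
min |a| on river = 6

6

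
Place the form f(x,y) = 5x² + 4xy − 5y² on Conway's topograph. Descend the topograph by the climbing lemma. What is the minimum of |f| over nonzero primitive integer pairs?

river: ρ → (-5,6,4)
river: ρ → (4,10,-1)
river: ρ → (-1,10,4)
river: ρ → (4,6,-5)
river: ρ → (-5,4,5)
river: ρ → (5,6,-4)
river: ρ → (-4,10,1)
river: ρ → (1,10,-4)
river: ρ → (-4,6,5)
river: ρ → (5,4,-5)
closes: descent 0, river 10
min |a| on river = 1

1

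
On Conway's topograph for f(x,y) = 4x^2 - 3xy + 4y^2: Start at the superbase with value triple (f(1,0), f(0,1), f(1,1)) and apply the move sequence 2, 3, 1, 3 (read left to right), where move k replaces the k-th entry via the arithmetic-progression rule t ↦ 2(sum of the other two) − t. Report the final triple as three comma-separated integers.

start (4,4,5) = (f(1,0),f(0,1),f(1,1))
replace slot 2: 2·(4+5) − 4 = 14 → (4,14,5)
replace slot 3: 2·(4+14) − 5 = 31 → (4,14,31)
replace slot 1: 2·(14+31) − 4 = 86 → (86,14,31)
replace slot 3: 2·(86+14) − 31 = 169 → (86,14,169)

86,14,169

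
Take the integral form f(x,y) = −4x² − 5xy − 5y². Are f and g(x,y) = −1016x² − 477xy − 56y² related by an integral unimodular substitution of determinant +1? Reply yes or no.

D₁ = -55, D₂ = -55
f is negative-definite; reduce −f:
−f: translate: b→-3 (≡5 mod 8), so (4,5,5)→(4,-3,4)
−f: flip: (4,-3,4)→(4,3,4)
−f: reduced (well bottom): (4,3,4) with a≤c, −a<b≤a
flip sign back: reduced form of f is (-4,-3,-4)
g is negative-definite; reduce −g:
−g: flip: (1016,477,56)→(56,-477,1016)
−g: translate: b→-29 (≡-477 mod 112), so (56,-477,1016)→(56,-29,4)
−g: flip: (56,-29,4)→(4,29,56)
−g: translate: b→-3 (≡29 mod 8), so (4,29,56)→(4,-3,4)
−g: flip: (4,-3,4)→(4,3,4)
−g: reduced (well bottom): (4,3,4) with a≤c, −a<b≤a
flip sign back: reduced form of g is (-4,-3,-4)
reduced forms (-4, -3, -4) vs (-4, -3, -4) ⇒ equivalent

yes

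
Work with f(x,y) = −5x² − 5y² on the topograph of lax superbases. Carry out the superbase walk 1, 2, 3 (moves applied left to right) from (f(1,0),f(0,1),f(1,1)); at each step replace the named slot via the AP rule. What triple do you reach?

start (-5,-5,-10) = (f(1,0),f(0,1),f(1,1))
replace slot 1: 2·((-5)+(-10)) − (-5) = -25 → (-25,-5,-10)
replace slot 2: 2·((-25)+(-10)) − (-5) = -65 → (-25,-65,-10)
replace slot 3: 2·((-25)+(-65)) − (-10) = -170 → (-25,-65,-170)

-25,-65,-170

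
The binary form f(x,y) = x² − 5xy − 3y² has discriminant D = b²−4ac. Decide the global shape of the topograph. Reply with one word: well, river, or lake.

D = b²−4ac = (-5)² − 4·1·(-3) = 37
D > 0 non-square ⇒ indefinite ⇒ periodic river

river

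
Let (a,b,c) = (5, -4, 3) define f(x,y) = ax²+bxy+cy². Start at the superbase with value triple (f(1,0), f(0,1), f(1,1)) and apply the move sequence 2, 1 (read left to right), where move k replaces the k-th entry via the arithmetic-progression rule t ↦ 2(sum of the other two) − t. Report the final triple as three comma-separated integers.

start (5,3,4) = (f(1,0),f(0,1),f(1,1))
replace slot 2: 2·(5+4) − 3 = 15 → (5,15,4)
replace slot 1: 2·(15+4) − 5 = 33 → (33,15,4)

33,15,4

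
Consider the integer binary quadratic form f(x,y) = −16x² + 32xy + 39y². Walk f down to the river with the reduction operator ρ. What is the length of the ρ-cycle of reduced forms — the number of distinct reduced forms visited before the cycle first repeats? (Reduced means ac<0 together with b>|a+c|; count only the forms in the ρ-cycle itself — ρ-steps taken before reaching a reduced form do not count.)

D = 3520, ⌊√D⌋ = 59
river: ρ → (39,46,-9)
river: ρ → (-9,44,44)
river: ρ → (44,44,-9)
river: ρ → (-9,46,39)
river: ρ → (39,32,-16)
river: ρ → (-16,32,39)
ρ-cycle length = 6 (tail of 0 descent steps not counted)

6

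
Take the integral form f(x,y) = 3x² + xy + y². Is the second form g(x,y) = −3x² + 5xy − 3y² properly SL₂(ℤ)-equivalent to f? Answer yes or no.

D₁ = -11, D₂ = -11
f: flip: (3,1,1)→(1,-1,3)
f: translate: b→1 (≡-1 mod 2), so (1,-1,3)→(1,1,3)
f: reduced (well bottom): (1,1,3) with a≤c, −a<b≤a
g is negative-definite; reduce −g:
−g: translate: b→1 (≡-5 mod 6), so (3,-5,3)→(3,1,1)
−g: flip: (3,1,1)→(1,-1,3)
−g: translate: b→1 (≡-1 mod 2), so (1,-1,3)→(1,1,3)
−g: reduced (well bottom): (1,1,3) with a≤c, −a<b≤a
flip sign back: reduced form of g is (-1,-1,-3)
reduced forms (1, 1, 3) vs (-1, -1, -3) ⇒ inequivalent

no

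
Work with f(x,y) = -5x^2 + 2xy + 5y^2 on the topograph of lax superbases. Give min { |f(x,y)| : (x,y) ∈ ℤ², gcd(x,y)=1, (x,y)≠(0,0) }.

river: ρ → (5,8,-2)
river: ρ → (-2,8,5)
river: ρ → (5,2,-5)
river: ρ → (-5,8,2)
river: ρ → (2,8,-5)
river: ρ → (-5,2,5)
closes: descent 0, river 6
min |a| on river = 2

2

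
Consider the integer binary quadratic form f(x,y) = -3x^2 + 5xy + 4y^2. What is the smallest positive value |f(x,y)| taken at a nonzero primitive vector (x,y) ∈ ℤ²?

river: ρ → (4,3,-4)
river: ρ → (-4,5,3)
river: ρ → (3,7,-2)
river: ρ → (-2,5,6)
river: ρ → (6,7,-1)
river: ρ → (-1,7,6)
river: ρ → (6,5,-2)
river: ρ → (-2,7,3)
river: ρ → (3,5,-4)
river: ρ → (-4,3,4)
river: ρ → (4,5,-3)
river: ρ → (-3,7,2)
river: ρ → (2,5,-6)
river: ρ → (-6,7,1)
river: ρ → (1,7,-6)
river: ρ → (-6,5,2)
river: ρ → (2,7,-3)
river: ρ → (-3,5,4)
closes: descent 0, river 18
min |a| on river = 1

1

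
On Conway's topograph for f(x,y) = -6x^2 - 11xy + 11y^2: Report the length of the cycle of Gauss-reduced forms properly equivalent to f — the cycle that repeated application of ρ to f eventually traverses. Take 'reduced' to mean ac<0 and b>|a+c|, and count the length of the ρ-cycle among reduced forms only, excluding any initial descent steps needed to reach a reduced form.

D = 385, ⌊√D⌋ = 19
descent: ρ → (11,11,-6)  [lands on river]
river: ρ → (-6,13,9)
river: ρ → (9,5,-10)
river: ρ → (-10,15,4)
river: ρ → (4,17,-6)
river: ρ → (-6,19,1)
river: ρ → (1,19,-6)
river: ρ → (-6,17,4)
river: ρ → (4,15,-10)
river: ρ → (-10,5,9)
river: ρ → (9,13,-6)
river: ρ → (-6,11,11)
ρ-cycle length = 12 (tail of 1 descent step not counted)

12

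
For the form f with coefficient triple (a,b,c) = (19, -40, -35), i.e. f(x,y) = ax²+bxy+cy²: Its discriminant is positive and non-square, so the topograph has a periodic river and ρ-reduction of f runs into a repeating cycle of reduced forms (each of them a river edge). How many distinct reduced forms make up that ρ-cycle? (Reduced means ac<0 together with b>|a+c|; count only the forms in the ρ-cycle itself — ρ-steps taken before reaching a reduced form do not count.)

D = 4260, ⌊√D⌋ = 65
descent: ρ → (-35,40,19)  [lands on river]
river: ρ → (19,36,-39)
river: ρ → (-39,42,16)
river: ρ → (16,54,-21)
river: ρ → (-21,30,40)
river: ρ → (40,50,-11)
river: ρ → (-11,60,15)
river: ρ → (15,60,-11)
river: ρ → (-11,50,40)
river: ρ → (40,30,-21)
river: ρ → (-21,54,16)
river: ρ → (16,42,-39)
river: ρ → (-39,36,19)
river: ρ → (19,40,-35)
river: ρ → (-35,30,24)
river: ρ → (24,18,-41)
river: ρ → (-41,64,1)
river: ρ → (1,64,-41)
river: ρ → (-41,18,24)
river: ρ → (24,30,-35)
ρ-cycle length = 20 (tail of 1 descent step not counted)

20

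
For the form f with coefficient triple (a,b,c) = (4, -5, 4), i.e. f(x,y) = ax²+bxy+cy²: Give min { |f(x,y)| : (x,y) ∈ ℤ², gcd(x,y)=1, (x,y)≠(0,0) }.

translate: b→3 (≡-5 mod 8), so (4,-5,4)→(4,3,3)
flip: (4,3,3)→(3,-3,4)
translate: b→3 (≡-3 mod 6), so (3,-3,4)→(3,3,4)
reduced (well bottom): (3,3,4) with a≤c, −a<b≤a
well minimum = a = 3

3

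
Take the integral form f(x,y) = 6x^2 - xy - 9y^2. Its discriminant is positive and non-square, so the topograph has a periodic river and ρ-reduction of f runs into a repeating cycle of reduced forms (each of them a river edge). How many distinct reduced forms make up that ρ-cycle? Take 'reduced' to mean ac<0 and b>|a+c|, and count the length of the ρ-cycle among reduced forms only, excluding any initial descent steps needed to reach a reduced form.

D = 217, ⌊√D⌋ = 14
descent: ρ → (-9,1,6)
descent: ρ → (6,11,-4)  [lands on river]
river: ρ → (-4,13,3)
river: ρ → (3,11,-8)
river: ρ → (-8,5,6)
river: ρ → (6,7,-7)
river: ρ → (-7,7,6)
river: ρ → (6,5,-8)
river: ρ → (-8,11,3)
river: ρ → (3,13,-4)
river: ρ → (-4,11,6)
river: ρ → (6,13,-2)
river: ρ → (-2,11,12)
river: ρ → (12,13,-1)
river: ρ → (-1,13,12)
river: ρ → (12,11,-2)
river: ρ → (-2,13,6)
ρ-cycle length = 16 (tail of 2 descent steps not counted)

16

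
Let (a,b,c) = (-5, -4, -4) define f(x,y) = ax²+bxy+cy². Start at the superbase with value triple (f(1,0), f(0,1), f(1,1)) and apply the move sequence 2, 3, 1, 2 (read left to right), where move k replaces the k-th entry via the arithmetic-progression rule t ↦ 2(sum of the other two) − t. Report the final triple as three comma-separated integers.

start (-5,-4,-13) = (f(1,0),f(0,1),f(1,1))
replace slot 2: 2·((-5)+(-13)) − (-4) = -32 → (-5,-32,-13)
replace slot 3: 2·((-5)+(-32)) − (-13) = -61 → (-5,-32,-61)
replace slot 1: 2·((-32)+(-61)) − (-5) = -181 → (-181,-32,-61)
replace slot 2: 2·((-181)+(-61)) − (-32) = -452 → (-181,-452,-61)

-181,-452,-61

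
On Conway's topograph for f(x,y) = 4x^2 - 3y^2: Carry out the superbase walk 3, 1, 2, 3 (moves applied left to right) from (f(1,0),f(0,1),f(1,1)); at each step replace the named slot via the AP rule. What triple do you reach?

start (4,-3,1) = (f(1,0),f(0,1),f(1,1))
replace slot 3: 2·(4+(-3)) − 1 = 1 → (4,-3,1)
replace slot 1: 2·((-3)+1) − 4 = -8 → (-8,-3,1)
replace slot 2: 2·((-8)+1) − (-3) = -11 → (-8,-11,1)
replace slot 3: 2·((-8)+(-11)) − 1 = -39 → (-8,-11,-39)

-8,-11,-39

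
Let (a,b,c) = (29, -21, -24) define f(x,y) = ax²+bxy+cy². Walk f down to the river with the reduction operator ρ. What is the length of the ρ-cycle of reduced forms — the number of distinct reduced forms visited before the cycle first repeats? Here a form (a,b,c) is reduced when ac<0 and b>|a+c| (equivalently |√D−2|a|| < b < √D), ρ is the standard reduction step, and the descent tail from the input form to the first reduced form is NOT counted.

D = 3225, ⌊√D⌋ = 56
descent: ρ → (-24,21,29)  [lands on river]
river: ρ → (29,37,-16)
river: ρ → (-16,27,39)
river: ρ → (39,51,-4)
river: ρ → (-4,53,26)
river: ρ → (26,51,-6)
river: ρ → (-6,45,50)
river: ρ → (50,55,-1)
river: ρ → (-1,55,50)
river: ρ → (50,45,-6)
river: ρ → (-6,51,26)
river: ρ → (26,53,-4)
river: ρ → (-4,51,39)
river: ρ → (39,27,-16)
river: ρ → (-16,37,29)
river: ρ → (29,21,-24)
river: ρ → (-24,27,26)
river: ρ → (26,25,-25)
river: ρ → (-25,25,26)
river: ρ → (26,27,-24)
ρ-cycle length = 20 (tail of 1 descent step not counted)

20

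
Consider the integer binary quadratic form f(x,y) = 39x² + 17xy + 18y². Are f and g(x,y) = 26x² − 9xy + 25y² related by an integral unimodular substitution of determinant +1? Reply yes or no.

D₁ = -2519, D₂ = -2519
f: flip: (39,17,18)→(18,-17,39)
f: reduced (well bottom): (18,-17,39) with a≤c, −a<b≤a
g: flip: (26,-9,25)→(25,9,26)
g: reduced (well bottom): (25,9,26) with a≤c, −a<b≤a
reduced forms (18, -17, 39) vs (25, 9, 26) ⇒ inequivalent

no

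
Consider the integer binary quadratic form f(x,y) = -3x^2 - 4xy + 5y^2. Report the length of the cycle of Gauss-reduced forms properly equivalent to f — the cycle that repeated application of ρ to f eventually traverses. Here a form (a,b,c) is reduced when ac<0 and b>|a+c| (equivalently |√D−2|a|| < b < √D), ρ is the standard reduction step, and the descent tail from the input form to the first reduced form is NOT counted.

D = 76, ⌊√D⌋ = 8
descent: ρ → (5,4,-3)  [lands on river]
river: ρ → (-3,8,1)
river: ρ → (1,8,-3)
river: ρ → (-3,4,5)
river: ρ → (5,6,-2)
river: ρ → (-2,6,5)
ρ-cycle length = 6 (tail of 1 descent step not counted)

6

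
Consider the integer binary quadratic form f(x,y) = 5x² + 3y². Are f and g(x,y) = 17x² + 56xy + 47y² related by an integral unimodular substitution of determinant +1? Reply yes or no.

D₁ = -60, D₂ = -60
f: flip: (5,0,3)→(3,0,5)
f: reduced (well bottom): (3,0,5) with a≤c, −a<b≤a
g: translate: b→-12 (≡56 mod 34), so (17,56,47)→(17,-12,3)
g: flip: (17,-12,3)→(3,12,17)
g: translate: b→0 (≡12 mod 6), so (3,12,17)→(3,0,5)
g: reduced (well bottom): (3,0,5) with a≤c, −a<b≤a
reduced forms (3, 0, 5) vs (3, 0, 5) ⇒ equivalent

yes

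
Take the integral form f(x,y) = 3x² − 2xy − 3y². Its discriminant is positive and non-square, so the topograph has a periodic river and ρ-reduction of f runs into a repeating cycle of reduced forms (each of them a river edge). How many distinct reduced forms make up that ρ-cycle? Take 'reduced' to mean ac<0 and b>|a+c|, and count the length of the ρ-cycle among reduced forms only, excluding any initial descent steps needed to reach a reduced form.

D = 40, ⌊√D⌋ = 6
descent: ρ → (-3,2,3)  [lands on river]
river: ρ → (3,4,-2)
river: ρ → (-2,4,3)
river: ρ → (3,2,-3)
river: ρ → (-3,4,2)
river: ρ → (2,4,-3)
ρ-cycle length = 6 (tail of 1 descent step not counted)

6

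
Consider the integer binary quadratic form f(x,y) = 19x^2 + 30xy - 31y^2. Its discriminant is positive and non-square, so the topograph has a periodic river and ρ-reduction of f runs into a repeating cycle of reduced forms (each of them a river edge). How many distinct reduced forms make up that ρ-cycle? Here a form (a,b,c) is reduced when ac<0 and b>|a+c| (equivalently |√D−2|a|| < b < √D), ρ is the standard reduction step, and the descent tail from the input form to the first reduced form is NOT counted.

D = 3256, ⌊√D⌋ = 57
river: ρ → (-31,32,18)
river: ρ → (18,40,-23)
river: ρ → (-23,52,6)
river: ρ → (6,56,-5)
river: ρ → (-5,54,17)
river: ρ → (17,48,-14)
river: ρ → (-14,36,35)
river: ρ → (35,34,-15)
river: ρ → (-15,56,2)
river: ρ → (2,56,-15)
river: ρ → (-15,34,35)
river: ρ → (35,36,-14)
river: ρ → (-14,48,17)
river: ρ → (17,54,-5)
river: ρ → (-5,56,6)
river: ρ → (6,52,-23)
river: ρ → (-23,40,18)
river: ρ → (18,32,-31)
river: ρ → (-31,30,19)
river: ρ → (19,46,-15)
river: ρ → (-15,44,22)
river: ρ → (22,44,-15)
river: ρ → (-15,46,19)
river: ρ → (19,30,-31)
ρ-cycle length = 24 (tail of 0 descent steps not counted)

24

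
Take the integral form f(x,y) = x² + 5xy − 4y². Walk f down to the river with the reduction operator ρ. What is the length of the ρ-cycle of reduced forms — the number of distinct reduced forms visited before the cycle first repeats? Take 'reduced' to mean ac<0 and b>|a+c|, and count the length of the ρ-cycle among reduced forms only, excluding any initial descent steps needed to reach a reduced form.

D = 41, ⌊√D⌋ = 6
river: ρ → (-4,3,2)
river: ρ → (2,5,-2)
river: ρ → (-2,3,4)
river: ρ → (4,5,-1)
river: ρ → (-1,5,4)
river: ρ → (4,3,-2)
river: ρ → (-2,5,2)
river: ρ → (2,3,-4)
river: ρ → (-4,5,1)
river: ρ → (1,5,-4)
ρ-cycle length = 10 (tail of 0 descent steps not counted)

10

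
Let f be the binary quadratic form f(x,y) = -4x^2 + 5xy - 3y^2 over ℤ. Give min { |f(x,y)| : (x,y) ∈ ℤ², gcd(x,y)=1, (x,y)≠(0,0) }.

translate: b→3 (≡-5 mod 8), so (4,-5,3)→(4,3,2)
flip: (4,3,2)→(2,-3,4)
translate: b→1 (≡-3 mod 4), so (2,-3,4)→(2,1,3)
reduced (well bottom): (2,1,3) with a≤c, −a<b≤a
well minimum |f| = |-2| = 2 (negative-definite)

2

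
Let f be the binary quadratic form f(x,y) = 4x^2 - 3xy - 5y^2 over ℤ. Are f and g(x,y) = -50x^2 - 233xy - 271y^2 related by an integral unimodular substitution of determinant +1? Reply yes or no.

D₁ = 89, D₂ = 89
river cycle of f (length 14): (-5, 3, 4), (4, 5, -4), (-4, 3, 5), (5, 7, -2), (-2, 9, 1), (1, 9, -2), (-2, 7, 5), (5, 3, -4), (-4, 5, 4), (4, 3, -5), … (4 more)
river cycle of g (length 14): (-5, 3, 4), (4, 5, -4), (-4, 3, 5), (5, 7, -2), (-2, 9, 1), (1, 9, -2), (-2, 7, 5), (5, 3, -4), (-4, 5, 4), (4, 3, -5), … (4 more)
cycles coincide ⇒ equivalent

yes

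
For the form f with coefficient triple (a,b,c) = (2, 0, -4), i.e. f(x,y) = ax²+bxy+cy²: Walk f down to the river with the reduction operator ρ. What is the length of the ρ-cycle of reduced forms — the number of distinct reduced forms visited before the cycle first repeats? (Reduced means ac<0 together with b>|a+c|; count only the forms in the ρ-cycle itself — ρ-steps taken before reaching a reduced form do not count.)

D = 32, ⌊√D⌋ = 5
descent: ρ → (-4,0,2)
descent: ρ → (2,4,-2)  [lands on river]
river: ρ → (-2,4,2)
ρ-cycle length = 2 (tail of 2 descent steps not counted)

2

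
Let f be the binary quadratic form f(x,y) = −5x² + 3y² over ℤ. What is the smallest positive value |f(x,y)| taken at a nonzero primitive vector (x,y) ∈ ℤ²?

descent: ρ → (3,6,-2)  [lands on river]
river: ρ → (-2,6,3)
closes: descent 1, river 2
min |a| on river = 2

2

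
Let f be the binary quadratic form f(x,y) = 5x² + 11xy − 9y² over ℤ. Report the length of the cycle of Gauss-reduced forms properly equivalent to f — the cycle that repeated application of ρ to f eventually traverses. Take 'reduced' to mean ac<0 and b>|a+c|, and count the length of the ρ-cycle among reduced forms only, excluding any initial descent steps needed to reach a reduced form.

D = 301, ⌊√D⌋ = 17
river: ρ → (-9,7,7)
river: ρ → (7,7,-9)
river: ρ → (-9,11,5)
river: ρ → (5,9,-11)
river: ρ → (-11,13,3)
river: ρ → (3,17,-1)
river: ρ → (-1,17,3)
river: ρ → (3,13,-11)
river: ρ → (-11,9,5)
river: ρ → (5,11,-9)
ρ-cycle length = 10 (tail of 0 descent steps not counted)

10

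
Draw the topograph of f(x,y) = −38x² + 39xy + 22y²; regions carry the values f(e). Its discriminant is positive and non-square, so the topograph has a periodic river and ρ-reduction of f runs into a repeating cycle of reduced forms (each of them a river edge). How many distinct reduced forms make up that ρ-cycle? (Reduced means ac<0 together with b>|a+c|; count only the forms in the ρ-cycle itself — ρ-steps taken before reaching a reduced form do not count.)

D = 4865, ⌊√D⌋ = 69
river: ρ → (22,49,-28)
river: ρ → (-28,63,8)
river: ρ → (8,65,-20)
river: ρ → (-20,55,23)
river: ρ → (23,37,-38)
river: ρ → (-38,39,22)
ρ-cycle length = 6 (tail of 0 descent steps not counted)

6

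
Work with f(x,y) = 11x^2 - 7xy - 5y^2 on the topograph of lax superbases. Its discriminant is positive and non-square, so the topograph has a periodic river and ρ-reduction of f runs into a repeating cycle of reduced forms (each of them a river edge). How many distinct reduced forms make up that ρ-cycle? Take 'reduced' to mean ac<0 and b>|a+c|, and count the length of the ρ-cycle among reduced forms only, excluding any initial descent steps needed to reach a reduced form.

D = 269, ⌊√D⌋ = 16
descent: ρ → (-5,7,11)  [lands on river]
river: ρ → (11,15,-1)
river: ρ → (-1,15,11)
river: ρ → (11,7,-5)
river: ρ → (-5,13,5)
river: ρ → (5,7,-11)
river: ρ → (-11,15,1)
river: ρ → (1,15,-11)
river: ρ → (-11,7,5)
river: ρ → (5,13,-5)
ρ-cycle length = 10 (tail of 1 descent step not counted)

10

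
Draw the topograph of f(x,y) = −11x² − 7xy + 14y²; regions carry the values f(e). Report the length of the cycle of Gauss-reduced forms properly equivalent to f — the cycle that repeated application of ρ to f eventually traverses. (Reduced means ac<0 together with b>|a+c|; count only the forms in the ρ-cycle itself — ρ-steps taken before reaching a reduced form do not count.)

D = 665, ⌊√D⌋ = 25
descent: ρ → (14,7,-11)  [lands on river]
river: ρ → (-11,15,10)
river: ρ → (10,25,-1)
river: ρ → (-1,25,10)
river: ρ → (10,15,-11)
river: ρ → (-11,7,14)
river: ρ → (14,21,-4)
river: ρ → (-4,19,19)
river: ρ → (19,19,-4)
river: ρ → (-4,21,14)
ρ-cycle length = 10 (tail of 1 descent step not counted)

10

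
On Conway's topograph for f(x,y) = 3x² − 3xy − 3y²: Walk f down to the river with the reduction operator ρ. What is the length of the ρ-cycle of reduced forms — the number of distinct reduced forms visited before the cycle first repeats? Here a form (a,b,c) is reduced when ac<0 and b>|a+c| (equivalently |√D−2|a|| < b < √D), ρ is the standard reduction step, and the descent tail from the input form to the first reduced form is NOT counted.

D = 45, ⌊√D⌋ = 6
descent: ρ → (-3,3,3)  [lands on river]
river: ρ → (3,3,-3)
ρ-cycle length = 2 (tail of 1 descent step not counted)

2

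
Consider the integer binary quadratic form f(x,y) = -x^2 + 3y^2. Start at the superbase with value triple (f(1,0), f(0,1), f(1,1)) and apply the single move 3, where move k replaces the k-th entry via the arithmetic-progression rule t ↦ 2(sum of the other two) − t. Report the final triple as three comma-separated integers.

start (-1,3,2) = (f(1,0),f(0,1),f(1,1))
replace slot 3: 2·((-1)+3) − 2 = 2 → (-1,3,2)

-1,3,2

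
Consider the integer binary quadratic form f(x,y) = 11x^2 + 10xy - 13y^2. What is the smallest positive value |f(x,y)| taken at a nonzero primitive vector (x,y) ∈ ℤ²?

river: ρ → (-13,16,8)
river: ρ → (8,16,-13)
river: ρ → (-13,10,11)
river: ρ → (11,12,-12)
river: ρ → (-12,12,11)
river: ρ → (11,10,-13)
closes: descent 0, river 6
min |a| on river = 8

8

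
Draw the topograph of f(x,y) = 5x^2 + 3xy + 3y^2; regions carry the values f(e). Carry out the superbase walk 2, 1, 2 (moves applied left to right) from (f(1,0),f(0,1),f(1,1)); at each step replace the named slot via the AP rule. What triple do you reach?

start (5,3,11) = (f(1,0),f(0,1),f(1,1))
replace slot 2: 2·(5+11) − 3 = 29 → (5,29,11)
replace slot 1: 2·(29+11) − 5 = 75 → (75,29,11)
replace slot 2: 2·(75+11) − 29 = 143 → (75,143,11)

75,143,11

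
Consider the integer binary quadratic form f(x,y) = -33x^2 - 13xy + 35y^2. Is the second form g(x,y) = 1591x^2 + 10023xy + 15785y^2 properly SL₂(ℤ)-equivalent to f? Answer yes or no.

D₁ = 4789, D₂ = 4789
river cycle of f (length 98): (35, 13, -33), (-33, 53, 15), (15, 67, -5), (-5, 63, 41), (41, 19, -27), (-27, 35, 33), (33, 31, -29), (-29, 27, 35), (35, 43, -21), (-21, 41, 37), … (88 more)
river cycle of g (length 98): (35, 13, -33), (-33, 53, 15), (15, 67, -5), (-5, 63, 41), (41, 19, -27), (-27, 35, 33), (33, 31, -29), (-29, 27, 35), (35, 43, -21), (-21, 41, 37), … (88 more)
cycles coincide ⇒ equivalent

yes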